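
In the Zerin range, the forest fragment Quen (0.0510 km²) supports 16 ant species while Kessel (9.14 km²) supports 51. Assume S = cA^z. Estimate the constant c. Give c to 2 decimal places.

z = ln(S₂/S₁) / ln(A₂/A₁) = ln(51/16) / ln(9.14/0.051) = 1.1592 / 5.1886 = 0.2234
c = S₁ / A₁^z = 16 / 0.051^0.2234 = 16 / 0.5143 = 31.11

31.11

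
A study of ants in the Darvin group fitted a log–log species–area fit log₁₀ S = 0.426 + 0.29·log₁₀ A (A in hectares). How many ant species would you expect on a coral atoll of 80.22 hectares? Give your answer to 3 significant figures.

9.51

S = 2.667 × 80.22^0.29
ln S = ln 2.667 + 0.29 × ln 80.22 = 0.9809 + 0.29 × 4.3848 = 2.2525
S = e^2.2525 ≈ 9.511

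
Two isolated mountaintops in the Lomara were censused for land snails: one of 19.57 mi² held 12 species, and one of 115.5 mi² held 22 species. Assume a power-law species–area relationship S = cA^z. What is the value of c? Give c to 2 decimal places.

z = ln(S₂/S₁) / ln(A₂/A₁) = ln(22/12) / ln(115.5/19.57) = 0.6061 / 1.7753 = 0.3414
c = S₁ / A₁^z = 12 / 19.57^0.3414 = 12 / 2.761 = 4.347

4.35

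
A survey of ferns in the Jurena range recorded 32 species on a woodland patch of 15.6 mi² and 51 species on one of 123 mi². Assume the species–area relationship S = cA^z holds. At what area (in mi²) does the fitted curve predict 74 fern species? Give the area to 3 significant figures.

z = ln(51/32) / ln(123/15.6) = 0.4661 / 2.0649 = 0.2257
c = 32 / 15.6^0.2257 = 32 / 1.859 = 17.21
A = (74/17.21)^(1/0.2257) ⇒ ln A = ln(4.299)/0.2257 = 6.4613
A = e^6.4613 ≈ 639.9 mi²

640 mi²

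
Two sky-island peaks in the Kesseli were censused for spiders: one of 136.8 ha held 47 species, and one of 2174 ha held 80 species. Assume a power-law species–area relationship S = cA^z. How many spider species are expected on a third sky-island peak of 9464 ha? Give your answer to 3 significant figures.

106

z = ln(80/47) / ln(2174/136.8) = 0.5319 / 2.7658 = 0.1923
c = 47 / 136.8^0.1923 = 47 / 2.575 = 18.25
S₃ = 18.25 × 9464^0.1923 = 18.25 × 5.816 ≈ 106.2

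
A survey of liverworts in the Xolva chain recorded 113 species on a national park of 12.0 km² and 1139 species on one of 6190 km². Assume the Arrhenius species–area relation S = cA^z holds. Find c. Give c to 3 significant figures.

z = ln(S₂/S₁) / ln(A₂/A₁) = ln(1139/113) / ln(6190/12) = 2.3105 / 6.2458 = 0.3699
c = S₁ / A₁^z = 113 / 12^0.3699 = 113 / 2.507 = 45.07

45.1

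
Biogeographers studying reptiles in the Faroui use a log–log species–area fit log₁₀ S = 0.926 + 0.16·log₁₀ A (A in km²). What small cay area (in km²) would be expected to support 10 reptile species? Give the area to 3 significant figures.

2.90 km²

10 = 8.433 × A^0.16  ⇒  A^0.16 = 10/8.433 = 1.186
ln A = ln(1.186) / 0.16 = 0.1704 / 0.16 = 1.0649
A = e^1.0649 ≈ 2.901 km²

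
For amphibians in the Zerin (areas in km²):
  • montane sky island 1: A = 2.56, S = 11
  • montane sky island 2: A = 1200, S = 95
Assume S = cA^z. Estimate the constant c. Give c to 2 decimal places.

7.91

z = ln(S₂/S₁) / ln(A₂/A₁) = ln(95/11) / ln(1200/2.56) = 2.1560 / 6.1501 = 0.3506
c = S₁ / A₁^z = 11 / 2.56^0.3506 = 11 / 1.39 = 7.912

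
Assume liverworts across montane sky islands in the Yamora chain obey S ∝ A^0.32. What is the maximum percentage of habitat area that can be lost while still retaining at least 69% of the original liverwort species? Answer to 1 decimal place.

Need (A_new/A_old)^0.32 = 0.69, so A_new/A_old = 0.69^(1/0.32) = 0.69^3.125
ln(A_new/A_old) = ln 0.69 / 0.32 = -0.3711 / 0.32 = -1.1596
A_new/A_old = e^-1.1596 ≈ 0.3136
Fraction that can be lost = 1 − 0.3136 = 0.6864

68.6%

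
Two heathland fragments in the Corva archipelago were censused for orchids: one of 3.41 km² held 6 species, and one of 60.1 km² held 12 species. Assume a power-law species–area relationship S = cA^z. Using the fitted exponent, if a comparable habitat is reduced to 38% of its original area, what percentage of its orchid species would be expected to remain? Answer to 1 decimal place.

79.2%

z = ln(12/6) / ln(60.1/3.41) = 0.6931 / 2.8693 = 0.2416
S_new/S_old = (A_new/A_old)^z = 0.38^0.2416 = exp(0.2416 × -0.9676) = 0.7916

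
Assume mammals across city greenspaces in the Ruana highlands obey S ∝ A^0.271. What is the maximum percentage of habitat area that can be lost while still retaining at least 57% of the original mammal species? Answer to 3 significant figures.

Need (A_new/A_old)^0.271 = 0.57, so A_new/A_old = 0.57^(1/0.271) = 0.57^3.69
ln(A_new/A_old) = ln 0.57 / 0.271 = -0.5621 / 0.271 = -2.0742
A_new/A_old = e^-2.0742 ≈ 0.1257
Fraction that can be lost = 1 − 0.1257 = 0.8743

87.4%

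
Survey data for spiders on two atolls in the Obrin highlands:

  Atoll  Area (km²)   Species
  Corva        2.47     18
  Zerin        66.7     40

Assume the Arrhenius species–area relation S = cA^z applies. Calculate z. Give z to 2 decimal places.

Taking logs: ln S = ln c + z ln A, so z = (ln S₂ − ln S₁)/(ln A₂ − ln A₁).
z = ln(40/18) / ln(66.7/2.47) = ln(2.222) / ln(27) = 0.7985 / 3.2960 = 0.2423

0.24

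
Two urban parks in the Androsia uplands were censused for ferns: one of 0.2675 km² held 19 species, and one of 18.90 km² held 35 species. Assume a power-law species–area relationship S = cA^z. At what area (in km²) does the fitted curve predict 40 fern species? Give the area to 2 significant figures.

48 km²

z = ln(35/19) / ln(18.9/0.2675) = 0.6109 / 4.2578 = 0.1435
c = 19 / 0.2675^0.1435 = 19 / 0.8276 = 22.96
A = (40/22.96)^(1/0.1435) ⇒ ln A = ln(1.742)/0.1435 = 3.8698
A = e^3.8698 ≈ 47.93 km²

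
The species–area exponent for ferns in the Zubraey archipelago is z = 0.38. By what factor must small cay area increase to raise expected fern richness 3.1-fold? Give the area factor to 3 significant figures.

(A₂/A₁)^0.38 = 3.1, so A₂/A₁ = 3.1^(1/0.38) = 3.1^2.632
ln(A₂/A₁) = ln 3.1 / 0.38 = 1.1314 / 0.38 = 2.9774
A₂/A₁ = e^2.9774 ≈ 19.64

19.6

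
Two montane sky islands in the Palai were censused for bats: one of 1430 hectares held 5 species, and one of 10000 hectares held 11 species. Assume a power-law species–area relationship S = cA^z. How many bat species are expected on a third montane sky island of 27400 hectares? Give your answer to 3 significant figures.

z = ln(11/5) / ln(10000/1430) = 0.7885 / 1.9449 = 0.4054
c = 5 / 1430^0.4054 = 5 / 19.02 = 0.2629
S₃ = 0.2629 × 27400^0.4054 = 0.2629 × 62.96 ≈ 16.55

16.6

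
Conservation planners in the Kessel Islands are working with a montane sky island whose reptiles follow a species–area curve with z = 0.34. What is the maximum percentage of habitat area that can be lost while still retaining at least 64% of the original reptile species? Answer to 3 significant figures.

73.1%

Need (A_new/A_old)^0.34 = 0.64, so A_new/A_old = 0.64^(1/0.34) = 0.64^2.941
ln(A_new/A_old) = ln 0.64 / 0.34 = -0.4463 / 0.34 = -1.3126
A_new/A_old = e^-1.3126 ≈ 0.2691
Fraction that can be lost = 1 − 0.2691 = 0.7309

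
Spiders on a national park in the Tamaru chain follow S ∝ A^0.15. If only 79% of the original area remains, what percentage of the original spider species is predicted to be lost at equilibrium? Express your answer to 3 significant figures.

S_new/S_old = (A_new/A_old)^z = 0.79^0.15
= exp(0.15 × ln 0.79) = exp(0.15 × -0.2357) = exp(-0.0354) ≈ 0.9653
Fraction lost = 1 − 0.9653 = 0.03474

3.47%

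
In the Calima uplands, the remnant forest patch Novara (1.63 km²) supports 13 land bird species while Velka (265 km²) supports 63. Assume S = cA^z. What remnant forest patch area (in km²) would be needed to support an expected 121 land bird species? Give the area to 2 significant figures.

z = ln(63/13) / ln(265/1.63) = 1.5782 / 5.0911 = 0.3100
c = 13 / 1.63^0.3100 = 13 / 1.164 = 11.17
A = (121/11.17)^(1/0.3100) ⇒ ln A = ln(10.83)/0.3100 = 7.6852
A = e^7.6852 ≈ 2176 km²

2200 km²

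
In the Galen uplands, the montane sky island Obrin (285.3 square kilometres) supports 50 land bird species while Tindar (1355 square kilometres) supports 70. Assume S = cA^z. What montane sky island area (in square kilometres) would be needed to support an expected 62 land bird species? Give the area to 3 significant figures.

z = ln(70/50) / ln(1355/285.3) = 0.3365 / 1.5580 = 0.2160
c = 50 / 285.3^0.2160 = 50 / 3.39 = 14.75
A = (62/14.75)^(1/0.2160) ⇒ ln A = ln(4.204)/0.2160 = 6.6496
A = e^6.6496 ≈ 772.5 square kilometres

772 square kilometres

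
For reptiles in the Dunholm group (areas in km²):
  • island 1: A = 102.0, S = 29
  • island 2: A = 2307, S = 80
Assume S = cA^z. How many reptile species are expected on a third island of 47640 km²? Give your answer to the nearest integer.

z = ln(80/29) / ln(2307/102) = 1.0147 / 3.1187 = 0.3254
c = 29 / 102^0.3254 = 29 / 4.503 = 6.44
S₃ = 6.44 × 47640^0.3254 = 6.44 × 33.27 ≈ 214.3

214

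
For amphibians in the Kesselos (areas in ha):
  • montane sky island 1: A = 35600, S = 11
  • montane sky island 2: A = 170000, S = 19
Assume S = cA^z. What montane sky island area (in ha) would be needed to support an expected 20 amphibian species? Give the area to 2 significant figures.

200000 ha

z = ln(19/11) / ln(170000/35600) = 0.5465 / 1.5635 = 0.3496
c = 11 / 35600^0.3496 = 11 / 39 = 0.282
A = (20/0.282)^(1/0.3496) ⇒ ln A = ln(70.91)/0.3496 = 12.1903
A = e^12.1903 ≈ 196867 ha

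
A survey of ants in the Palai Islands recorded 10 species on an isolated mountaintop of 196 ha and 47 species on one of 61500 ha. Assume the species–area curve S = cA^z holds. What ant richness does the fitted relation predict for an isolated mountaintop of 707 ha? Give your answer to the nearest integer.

z = ln(47/10) / ln(61500/196) = 1.5476 / 5.7487 = 0.2692
c = 10 / 196^0.2692 = 10 / 4.141 = 2.415
S₃ = 2.415 × 707^0.2692 = 2.415 × 5.849 ≈ 14.13

14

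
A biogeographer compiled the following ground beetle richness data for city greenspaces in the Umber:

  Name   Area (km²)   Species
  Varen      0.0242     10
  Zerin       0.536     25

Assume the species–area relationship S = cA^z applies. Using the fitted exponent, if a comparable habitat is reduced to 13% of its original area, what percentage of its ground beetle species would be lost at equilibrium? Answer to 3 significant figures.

45.3%

z = ln(25/10) / ln(0.536/0.0242) = 0.9163 / 3.0978 = 0.2958
S_new/S_old = (A_new/A_old)^z = 0.13^0.2958 = exp(0.2958 × -2.0402) = 0.5469
Fraction lost = 1 − 0.5469 = 0.4531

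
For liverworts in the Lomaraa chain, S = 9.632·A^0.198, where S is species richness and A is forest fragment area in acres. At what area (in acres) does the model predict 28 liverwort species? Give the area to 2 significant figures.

220 acres

28 = 9.632 × A^0.198  ⇒  A^0.198 = 28/9.632 = 2.907
ln A = ln(2.907) / 0.198 = 1.0671 / 0.198 = 5.3895
A = e^5.3895 ≈ 219.1 acres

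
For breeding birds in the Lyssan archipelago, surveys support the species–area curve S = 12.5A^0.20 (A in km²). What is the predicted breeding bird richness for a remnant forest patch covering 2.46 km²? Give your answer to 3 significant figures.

15.0

S = 12.5 × 2.46^0.2
ln S = ln 12.5 + 0.2 × ln 2.46 = 2.5257 + 0.2 × 0.9002 = 2.7058
S = e^2.7058 ≈ 14.97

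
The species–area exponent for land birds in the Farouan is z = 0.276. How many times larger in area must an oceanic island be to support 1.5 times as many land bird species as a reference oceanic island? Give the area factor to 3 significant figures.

4.35

(A₂/A₁)^0.276 = 1.5, so A₂/A₁ = 1.5^(1/0.276) = 1.5^3.623
ln(A₂/A₁) = ln 1.5 / 0.276 = 0.4055 / 0.276 = 1.4691
A₂/A₁ = e^1.4691 ≈ 4.345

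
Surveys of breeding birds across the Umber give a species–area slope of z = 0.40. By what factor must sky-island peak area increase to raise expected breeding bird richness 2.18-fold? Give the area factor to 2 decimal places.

(A₂/A₁)^0.4 = 2.18, so A₂/A₁ = 2.18^(1/0.4) = 2.18^2.5
ln(A₂/A₁) = ln 2.18 / 0.4 = 0.7793 / 0.4 = 1.9483
A₂/A₁ = e^1.9483 ≈ 7.017

7.02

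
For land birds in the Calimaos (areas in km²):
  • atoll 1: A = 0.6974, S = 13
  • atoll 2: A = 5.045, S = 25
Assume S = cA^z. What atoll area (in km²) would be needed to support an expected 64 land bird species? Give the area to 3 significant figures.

z = ln(25/13) / ln(5.045/0.6974) = 0.6539 / 1.9788 = 0.3305
c = 13 / 0.6974^0.3305 = 13 / 0.8877 = 14.64
A = (64/14.64)^(1/0.3305) ⇒ ln A = ln(4.37)/0.3305 = 4.4629
A = e^4.4629 ≈ 86.74 km²

86.7 km²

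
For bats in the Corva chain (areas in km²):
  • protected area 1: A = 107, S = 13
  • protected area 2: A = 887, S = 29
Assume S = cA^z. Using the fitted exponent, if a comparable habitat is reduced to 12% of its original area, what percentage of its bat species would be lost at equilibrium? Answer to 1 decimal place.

55.3%

z = ln(29/13) / ln(887/107) = 0.8023 / 2.1150 = 0.3794
S_new/S_old = (A_new/A_old)^z = 0.12^0.3794 = exp(0.3794 × -2.1203) = 0.4474
Fraction lost = 1 − 0.4474 = 0.5526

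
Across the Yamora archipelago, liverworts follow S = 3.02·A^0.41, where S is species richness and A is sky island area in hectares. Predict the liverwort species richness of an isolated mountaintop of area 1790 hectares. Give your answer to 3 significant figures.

65.1

S = 3.02 × 1790^0.41
ln S = ln 3.02 + 0.41 × ln 1790 = 1.1053 + 0.41 × 7.4900 = 4.1761
S = e^4.1761 ≈ 65.11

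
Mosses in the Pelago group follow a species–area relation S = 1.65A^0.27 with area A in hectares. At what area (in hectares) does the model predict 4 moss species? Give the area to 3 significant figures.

26.6 hectares

4 = 1.65 × A^0.27  ⇒  A^0.27 = 4/1.65 = 2.424
ln A = ln(2.424) / 0.27 = 0.8855 / 0.27 = 3.2797
A = e^3.2797 ≈ 26.57 hectares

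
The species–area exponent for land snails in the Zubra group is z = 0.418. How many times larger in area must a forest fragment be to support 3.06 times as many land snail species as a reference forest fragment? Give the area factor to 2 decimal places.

(A₂/A₁)^0.418 = 3.06, so A₂/A₁ = 3.06^(1/0.418) = 3.06^2.392
ln(A₂/A₁) = ln 3.06 / 0.418 = 1.1184 / 0.418 = 2.6756
A₂/A₁ = e^2.6756 ≈ 14.52

14.52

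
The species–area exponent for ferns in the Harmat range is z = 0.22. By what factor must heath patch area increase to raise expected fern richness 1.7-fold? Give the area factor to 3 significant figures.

(A₂/A₁)^0.22 = 1.7, so A₂/A₁ = 1.7^(1/0.22) = 1.7^4.545
ln(A₂/A₁) = ln 1.7 / 0.22 = 0.5306 / 0.22 = 2.4119
A₂/A₁ = e^2.4119 ≈ 11.16

11.2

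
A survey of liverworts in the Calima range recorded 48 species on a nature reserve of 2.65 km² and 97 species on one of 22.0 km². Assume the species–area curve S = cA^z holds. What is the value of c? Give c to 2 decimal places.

z = ln(S₂/S₁) / ln(A₂/A₁) = ln(97/48) / ln(22/2.65) = 0.7035 / 2.1165 = 0.3324
c = S₁ / A₁^z = 48 / 2.65^0.3324 = 48 / 1.383 = 34.72

34.72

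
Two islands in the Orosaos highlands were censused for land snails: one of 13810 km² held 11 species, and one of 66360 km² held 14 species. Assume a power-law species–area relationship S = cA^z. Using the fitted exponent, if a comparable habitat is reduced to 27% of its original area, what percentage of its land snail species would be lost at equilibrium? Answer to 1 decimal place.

z = ln(14/11) / ln(66360/13810) = 0.2412 / 1.5697 = 0.1536
S_new/S_old = (A_new/A_old)^z = 0.27^0.1536 = exp(0.1536 × -1.3093) = 0.8178
Fraction lost = 1 − 0.8178 = 0.1822

18.2%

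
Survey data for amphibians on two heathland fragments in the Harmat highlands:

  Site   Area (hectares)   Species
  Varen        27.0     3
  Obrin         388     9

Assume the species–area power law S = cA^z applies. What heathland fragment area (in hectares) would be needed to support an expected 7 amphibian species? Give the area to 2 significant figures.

210 hectares

z = ln(9/3) / ln(388/27) = 1.0986 / 2.6652 = 0.4122
c = 3 / 27^0.4122 = 3 / 3.891 = 0.7711
A = (7/0.7711)^(1/0.4122) ⇒ ln A = ln(9.078)/0.4122 = 5.3513
A = e^5.3513 ≈ 210.9 hectares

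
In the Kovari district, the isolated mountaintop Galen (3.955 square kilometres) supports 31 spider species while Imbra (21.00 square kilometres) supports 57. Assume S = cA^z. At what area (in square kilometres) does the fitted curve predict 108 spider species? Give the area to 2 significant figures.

120 square kilometres

z = ln(57/31) / ln(21/3.955) = 0.6091 / 1.6695 = 0.3648
c = 31 / 3.955^0.3648 = 31 / 1.651 = 18.77
A = (108/18.77)^(1/0.3648) ⇒ ln A = ln(5.753)/0.3648 = 4.7963
A = e^4.7963 ≈ 121.1 square kilometres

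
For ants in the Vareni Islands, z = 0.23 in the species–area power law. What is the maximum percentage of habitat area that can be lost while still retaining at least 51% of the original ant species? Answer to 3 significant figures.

Need (A_new/A_old)^0.23 = 0.51, so A_new/A_old = 0.51^(1/0.23) = 0.51^4.348
ln(A_new/A_old) = ln 0.51 / 0.23 = -0.6733 / 0.23 = -2.9276
A_new/A_old = e^-2.9276 ≈ 0.05353
Fraction that can be lost = 1 − 0.05353 = 0.9465

94.6%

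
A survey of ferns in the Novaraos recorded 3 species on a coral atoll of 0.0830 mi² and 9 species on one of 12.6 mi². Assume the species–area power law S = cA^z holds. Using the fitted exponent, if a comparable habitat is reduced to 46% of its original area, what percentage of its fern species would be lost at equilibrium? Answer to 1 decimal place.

15.6%

z = ln(9/3) / ln(12.6/0.083) = 1.0986 / 5.0226 = 0.2187
S_new/S_old = (A_new/A_old)^z = 0.46^0.2187 = exp(0.2187 × -0.7765) = 0.8438
Fraction lost = 1 − 0.8438 = 0.1562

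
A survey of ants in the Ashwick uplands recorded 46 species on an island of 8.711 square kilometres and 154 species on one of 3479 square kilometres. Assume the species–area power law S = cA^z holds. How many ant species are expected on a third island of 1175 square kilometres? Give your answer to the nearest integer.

124

z = ln(154/46) / ln(3479/8.711) = 1.2083 / 5.9899 = 0.2017
c = 46 / 8.711^0.2017 = 46 / 1.548 = 29.73
S₃ = 29.73 × 1175^0.2017 = 29.73 × 4.162 ≈ 123.7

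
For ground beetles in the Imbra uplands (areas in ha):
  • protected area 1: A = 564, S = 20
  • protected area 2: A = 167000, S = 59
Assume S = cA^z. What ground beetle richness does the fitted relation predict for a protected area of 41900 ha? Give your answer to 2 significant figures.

z = ln(59/20) / ln(167000/564) = 1.0818 / 5.6907 = 0.1901
c = 20 / 564^0.1901 = 20 / 3.334 = 5.998
S₃ = 5.998 × 41900^0.1901 = 5.998 × 7.563 ≈ 45.36

45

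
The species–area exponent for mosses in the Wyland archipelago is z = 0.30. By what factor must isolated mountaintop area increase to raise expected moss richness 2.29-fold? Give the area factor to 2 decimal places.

15.83

(A₂/A₁)^0.3 = 2.29, so A₂/A₁ = 2.29^(1/0.3) = 2.29^3.333
ln(A₂/A₁) = ln 2.29 / 0.3 = 0.8286 / 0.3 = 2.7618
A₂/A₁ = e^2.7618 ≈ 15.83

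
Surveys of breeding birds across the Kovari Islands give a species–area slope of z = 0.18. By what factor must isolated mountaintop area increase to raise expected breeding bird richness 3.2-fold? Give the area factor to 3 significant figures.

(A₂/A₁)^0.18 = 3.2, so A₂/A₁ = 3.2^(1/0.18) = 3.2^5.556
ln(A₂/A₁) = ln 3.2 / 0.18 = 1.1632 / 0.18 = 6.4619
A₂/A₁ = e^6.4619 ≈ 640.3

640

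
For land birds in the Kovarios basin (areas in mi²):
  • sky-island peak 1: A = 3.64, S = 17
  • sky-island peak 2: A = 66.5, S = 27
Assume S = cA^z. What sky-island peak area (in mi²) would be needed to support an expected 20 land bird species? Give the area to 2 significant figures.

z = ln(27/17) / ln(66.5/3.64) = 0.4626 / 2.9052 = 0.1592
c = 17 / 3.64^0.1592 = 17 / 1.228 = 13.84
A = (20/13.84)^(1/0.1592) ⇒ ln A = ln(1.445)/0.1592 = 2.3126
A = e^2.3126 ≈ 10.1 mi²

10 mi²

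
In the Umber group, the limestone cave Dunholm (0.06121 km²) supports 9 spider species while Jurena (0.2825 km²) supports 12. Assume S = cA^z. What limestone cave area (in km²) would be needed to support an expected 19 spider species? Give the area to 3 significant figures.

3.25 km²

z = ln(12/9) / ln(0.2825/0.06121) = 0.2877 / 1.5294 = 0.1881
c = 9 / 0.06121^0.1881 = 9 / 0.5913 = 15.22
A = (19/15.22)^(1/0.1881) ⇒ ln A = ln(1.248)/0.1881 = 1.1789
A = e^1.1789 ≈ 3.251 km²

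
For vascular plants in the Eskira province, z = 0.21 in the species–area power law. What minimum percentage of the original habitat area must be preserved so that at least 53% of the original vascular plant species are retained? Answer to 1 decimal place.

4.9%

Need (A_new/A_old)^0.21 = 0.53, so A_new/A_old = 0.53^(1/0.21) = 0.53^4.762
ln(A_new/A_old) = ln 0.53 / 0.21 = -0.6349 / 0.21 = -3.0232
A_new/A_old = e^-3.0232 ≈ 0.04864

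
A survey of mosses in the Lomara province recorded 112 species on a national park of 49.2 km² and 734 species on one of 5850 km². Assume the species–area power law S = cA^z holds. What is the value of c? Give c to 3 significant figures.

24.2

z = ln(S₂/S₁) / ln(A₂/A₁) = ln(734/112) / ln(5850/49.2) = 1.8800 / 4.7783 = 0.3934
c = S₁ / A₁^z = 112 / 49.2^0.3934 = 112 / 4.631 = 24.18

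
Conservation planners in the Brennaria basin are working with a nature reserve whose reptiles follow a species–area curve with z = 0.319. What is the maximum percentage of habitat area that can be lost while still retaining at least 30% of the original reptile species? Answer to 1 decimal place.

Need (A_new/A_old)^0.319 = 0.3, so A_new/A_old = 0.3^(1/0.319) = 0.3^3.135
ln(A_new/A_old) = ln 0.3 / 0.319 = -1.2040 / 0.319 = -3.7742
A_new/A_old = e^-3.7742 ≈ 0.02296
Fraction that can be lost = 1 − 0.02296 = 0.977

97.7%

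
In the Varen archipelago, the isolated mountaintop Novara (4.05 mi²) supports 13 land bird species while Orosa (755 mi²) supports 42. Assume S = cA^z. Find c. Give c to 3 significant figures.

9.50

z = ln(S₂/S₁) / ln(A₂/A₁) = ln(42/13) / ln(755/4.05) = 1.1727 / 5.2280 = 0.2243
c = S₁ / A₁^z = 13 / 4.05^0.2243 = 13 / 1.369 = 9.499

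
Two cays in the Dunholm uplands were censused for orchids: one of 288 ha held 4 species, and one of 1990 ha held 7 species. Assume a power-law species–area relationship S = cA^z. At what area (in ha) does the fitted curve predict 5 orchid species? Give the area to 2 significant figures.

620 ha

z = ln(7/4) / ln(1990/288) = 0.5596 / 1.9329 = 0.2895
c = 4 / 288^0.2895 = 4 / 5.153 = 0.7763
A = (5/0.7763)^(1/0.2895) ⇒ ln A = ln(6.441)/0.2895 = 6.4337
A = e^6.4337 ≈ 622.5 ha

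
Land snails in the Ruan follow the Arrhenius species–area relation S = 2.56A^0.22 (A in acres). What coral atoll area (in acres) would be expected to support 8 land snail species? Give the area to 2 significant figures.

8 = 2.56 × A^0.22  ⇒  A^0.22 = 8/2.56 = 3.125
ln A = ln(3.125) / 0.22 = 1.1394 / 0.22 = 5.1792
A = e^5.1792 ≈ 177.5 acres

180 acres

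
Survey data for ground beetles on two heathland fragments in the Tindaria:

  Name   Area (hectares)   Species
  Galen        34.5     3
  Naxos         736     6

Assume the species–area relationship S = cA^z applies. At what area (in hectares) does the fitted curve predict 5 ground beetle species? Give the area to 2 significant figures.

330 hectares

z = ln(6/3) / ln(736/34.5) = 0.6931 / 3.0603 = 0.2265
c = 3 / 34.5^0.2265 = 3 / 2.23 = 1.345
A = (5/1.345)^(1/0.2265) ⇒ ln A = ln(3.717)/0.2265 = 5.7963
A = e^5.7963 ≈ 329.1 hectares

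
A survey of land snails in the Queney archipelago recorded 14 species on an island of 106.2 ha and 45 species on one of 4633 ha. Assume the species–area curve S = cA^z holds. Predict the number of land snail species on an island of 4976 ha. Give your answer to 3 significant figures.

z = ln(45/14) / ln(4633/106.2) = 1.1676 / 3.7756 = 0.3092
c = 14 / 106.2^0.3092 = 14 / 4.232 = 3.308
S₃ = 3.308 × 4976^0.3092 = 3.308 × 13.91 ≈ 46

46.0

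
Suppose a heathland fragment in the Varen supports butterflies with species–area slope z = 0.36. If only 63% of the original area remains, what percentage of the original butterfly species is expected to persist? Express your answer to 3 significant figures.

84.7%

S_new/S_old = (A_new/A_old)^z = 0.63^0.36
= exp(0.36 × ln 0.63) = exp(0.36 × -0.4620) = exp(-0.1663) ≈ 0.8468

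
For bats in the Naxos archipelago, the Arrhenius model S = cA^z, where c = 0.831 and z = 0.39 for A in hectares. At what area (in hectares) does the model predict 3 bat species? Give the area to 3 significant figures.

26.9 hectares

3 = 0.831 × A^0.39  ⇒  A^0.39 = 3/0.831 = 3.61
ln A = ln(3.61) / 0.39 = 1.2837 / 0.39 = 3.2916
A = e^3.2916 ≈ 26.89 hectares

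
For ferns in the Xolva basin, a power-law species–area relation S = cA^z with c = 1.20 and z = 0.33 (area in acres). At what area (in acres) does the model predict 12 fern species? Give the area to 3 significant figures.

1070 acres

12 = 1.2 × A^0.33  ⇒  A^0.33 = 12/1.2 = 10
ln A = ln(10) / 0.33 = 2.3026 / 0.33 = 6.9775
A = e^6.9775 ≈ 1072 acres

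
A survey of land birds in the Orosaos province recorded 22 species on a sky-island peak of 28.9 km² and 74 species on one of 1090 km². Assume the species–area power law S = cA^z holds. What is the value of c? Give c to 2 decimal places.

7.15

z = ln(S₂/S₁) / ln(A₂/A₁) = ln(74/22) / ln(1090/28.9) = 1.2130 / 3.6301 = 0.3342
c = S₁ / A₁^z = 22 / 28.9^0.3342 = 22 / 3.077 = 7.149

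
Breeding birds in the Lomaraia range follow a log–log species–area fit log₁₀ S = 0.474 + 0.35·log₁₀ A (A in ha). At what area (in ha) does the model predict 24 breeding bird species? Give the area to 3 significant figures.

24 = 2.979 × A^0.35  ⇒  A^0.35 = 24/2.979 = 8.058
ln A = ln(8.058) / 0.35 = 2.0866 / 0.35 = 5.9618
A = e^5.9618 ≈ 388.3 ha

388 ha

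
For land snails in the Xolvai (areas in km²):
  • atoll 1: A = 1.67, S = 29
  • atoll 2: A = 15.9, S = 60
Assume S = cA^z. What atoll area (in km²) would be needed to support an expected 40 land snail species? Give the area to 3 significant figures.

z = ln(60/29) / ln(15.9/1.67) = 0.7270 / 2.2535 = 0.3226
c = 29 / 1.67^0.3226 = 29 / 1.18 = 24.58
A = (40/24.58)^(1/0.3226) ⇒ ln A = ln(1.627)/0.3226 = 1.5096
A = e^1.5096 ≈ 4.525 km²

4.52 km²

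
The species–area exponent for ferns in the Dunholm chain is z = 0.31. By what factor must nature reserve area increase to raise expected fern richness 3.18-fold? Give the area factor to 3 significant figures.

(A₂/A₁)^0.31 = 3.18, so A₂/A₁ = 3.18^(1/0.31) = 3.18^3.226
ln(A₂/A₁) = ln 3.18 / 0.31 = 1.1569 / 0.31 = 3.7319
A₂/A₁ = e^3.7319 ≈ 41.76

41.8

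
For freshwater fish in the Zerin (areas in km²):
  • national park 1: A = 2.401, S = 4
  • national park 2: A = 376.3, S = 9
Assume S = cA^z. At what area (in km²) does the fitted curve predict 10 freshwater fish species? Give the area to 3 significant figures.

z = ln(9/4) / ln(376.3/2.401) = 0.8109 / 5.0545 = 0.1604
c = 4 / 2.401^0.1604 = 4 / 1.151 = 3.476
A = (10/3.476)^(1/0.1604) ⇒ ln A = ln(2.877)/0.1604 = 6.5871
A = e^6.5871 ≈ 725.7 km²

726 km²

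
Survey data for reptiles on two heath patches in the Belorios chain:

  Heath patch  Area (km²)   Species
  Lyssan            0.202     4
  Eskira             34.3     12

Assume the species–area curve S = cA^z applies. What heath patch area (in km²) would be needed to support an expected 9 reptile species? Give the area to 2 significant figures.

z = ln(12/4) / ln(34.3/0.202) = 1.0986 / 5.1346 = 0.2140
c = 4 / 0.202^0.2140 = 4 / 0.7102 = 5.632
A = (9/5.632)^(1/0.2140) ⇒ ln A = ln(1.598)/0.2140 = 2.1906
A = e^2.1906 ≈ 8.941 km²

8.9 km²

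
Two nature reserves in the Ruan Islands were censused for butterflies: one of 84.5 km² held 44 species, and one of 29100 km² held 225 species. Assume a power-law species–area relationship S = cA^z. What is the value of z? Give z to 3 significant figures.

0.279

Taking logs: ln S = ln c + z ln A, so z = (ln S₂ − ln S₁)/(ln A₂ − ln A₁).
z = ln(225/44) / ln(29100/84.5) = ln(5.114) / ln(344.4) = 1.6319 / 5.8417 = 0.2794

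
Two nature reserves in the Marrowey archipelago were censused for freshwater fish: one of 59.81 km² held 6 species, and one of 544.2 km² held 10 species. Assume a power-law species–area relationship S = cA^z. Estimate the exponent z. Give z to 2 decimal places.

0.23

Taking logs: ln S = ln c + z ln A, so z = (ln S₂ − ln S₁)/(ln A₂ − ln A₁).
z = ln(10/6) / ln(544.2/59.81) = ln(1.667) / ln(9.099) = 0.5108 / 2.2081 = 0.2313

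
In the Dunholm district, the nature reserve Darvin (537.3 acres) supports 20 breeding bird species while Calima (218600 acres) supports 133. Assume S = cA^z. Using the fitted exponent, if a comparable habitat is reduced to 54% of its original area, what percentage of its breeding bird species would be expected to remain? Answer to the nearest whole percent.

82%

z = ln(133/20) / ln(218600/537.3) = 1.8946 / 6.0084 = 0.3153
S_new/S_old = (A_new/A_old)^z = 0.54^0.3153 = exp(0.3153 × -0.6162) = 0.8234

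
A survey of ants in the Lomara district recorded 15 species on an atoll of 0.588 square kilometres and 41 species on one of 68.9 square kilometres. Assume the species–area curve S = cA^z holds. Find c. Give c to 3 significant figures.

16.8

z = ln(S₂/S₁) / ln(A₂/A₁) = ln(41/15) / ln(68.9/0.588) = 1.0055 / 4.7637 = 0.2111
c = S₁ / A₁^z = 15 / 0.588^0.2111 = 15 / 0.894 = 16.78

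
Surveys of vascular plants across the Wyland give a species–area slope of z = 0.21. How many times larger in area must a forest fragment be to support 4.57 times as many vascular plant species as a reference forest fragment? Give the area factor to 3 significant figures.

1390

(A₂/A₁)^0.21 = 4.57, so A₂/A₁ = 4.57^(1/0.21) = 4.57^4.762
ln(A₂/A₁) = ln 4.57 / 0.21 = 1.5195 / 0.21 = 7.2358
A₂/A₁ = e^7.2358 ≈ 1388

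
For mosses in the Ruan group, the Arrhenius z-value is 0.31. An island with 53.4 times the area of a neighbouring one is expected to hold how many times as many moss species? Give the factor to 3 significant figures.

3.43

S₂/S₁ = (A₂/A₁)^z = 53.4^0.31
ln(S₂/S₁) = 0.31 × ln 53.4 = 0.31 × 3.9778 = 1.2331
S₂/S₁ = e^1.2331 ≈ 3.432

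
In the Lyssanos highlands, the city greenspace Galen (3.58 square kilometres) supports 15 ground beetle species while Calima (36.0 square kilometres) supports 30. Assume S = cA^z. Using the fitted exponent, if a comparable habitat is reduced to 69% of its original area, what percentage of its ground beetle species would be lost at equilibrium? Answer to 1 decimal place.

10.5%

z = ln(30/15) / ln(36/3.58) = 0.6931 / 2.3082 = 0.3003
S_new/S_old = (A_new/A_old)^z = 0.69^0.3003 = exp(0.3003 × -0.3711) = 0.8946
Fraction lost = 1 − 0.8946 = 0.1054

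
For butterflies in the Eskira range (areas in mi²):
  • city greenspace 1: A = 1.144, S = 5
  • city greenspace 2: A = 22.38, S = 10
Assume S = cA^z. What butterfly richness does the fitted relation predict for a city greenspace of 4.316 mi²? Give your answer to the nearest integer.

7

z = ln(10/5) / ln(22.38/1.144) = 0.6931 / 2.9736 = 0.2331
c = 5 / 1.144^0.2331 = 5 / 1.032 = 4.846
S₃ = 4.846 × 4.316^0.2331 = 4.846 × 1.406 ≈ 6.814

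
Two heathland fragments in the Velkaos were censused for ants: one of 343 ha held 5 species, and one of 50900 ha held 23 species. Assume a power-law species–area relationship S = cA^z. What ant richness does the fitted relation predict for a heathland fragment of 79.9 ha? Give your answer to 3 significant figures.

z = ln(23/5) / ln(50900/343) = 1.5261 / 4.9999 = 0.3052
c = 5 / 343^0.3052 = 5 / 5.94 = 0.8417
S₃ = 0.8417 × 79.9^0.3052 = 0.8417 × 3.808 ≈ 3.205

3.21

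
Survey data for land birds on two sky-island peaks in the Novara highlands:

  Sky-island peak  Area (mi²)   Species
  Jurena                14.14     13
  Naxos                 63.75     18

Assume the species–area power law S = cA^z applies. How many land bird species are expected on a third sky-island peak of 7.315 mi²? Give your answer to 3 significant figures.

z = ln(18/13) / ln(63.75/14.14) = 0.3254 / 1.5060 = 0.2161
c = 13 / 14.14^0.2161 = 13 / 1.773 = 7.334
S₃ = 7.334 × 7.315^0.2161 = 7.334 × 1.537 ≈ 11.27

11.3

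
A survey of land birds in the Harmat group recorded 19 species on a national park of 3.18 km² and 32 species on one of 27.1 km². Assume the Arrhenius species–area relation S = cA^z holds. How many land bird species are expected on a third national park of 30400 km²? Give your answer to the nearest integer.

z = ln(32/19) / ln(27.1/3.18) = 0.5213 / 2.1427 = 0.2433
c = 19 / 3.18^0.2433 = 19 / 1.325 = 14.34
S₃ = 14.34 × 30400^0.2433 = 14.34 × 12.32 ≈ 176.7

177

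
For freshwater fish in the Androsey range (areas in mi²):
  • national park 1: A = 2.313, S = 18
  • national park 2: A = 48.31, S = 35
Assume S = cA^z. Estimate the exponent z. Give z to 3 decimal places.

Taking logs: ln S = ln c + z ln A, so z = (ln S₂ − ln S₁)/(ln A₂ − ln A₁).
z = ln(35/18) / ln(48.31/2.313) = ln(1.944) / ln(20.89) = 0.6650 / 3.0391 = 0.2188

0.219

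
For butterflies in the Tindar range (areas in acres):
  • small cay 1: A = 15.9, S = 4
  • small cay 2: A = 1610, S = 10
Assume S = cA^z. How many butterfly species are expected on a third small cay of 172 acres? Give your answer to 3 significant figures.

z = ln(10/4) / ln(1610/15.9) = 0.9163 / 4.6177 = 0.1984
c = 4 / 15.9^0.1984 = 4 / 1.731 = 2.31
S₃ = 2.31 × 172^0.1984 = 2.31 × 2.777 ≈ 6.416

6.42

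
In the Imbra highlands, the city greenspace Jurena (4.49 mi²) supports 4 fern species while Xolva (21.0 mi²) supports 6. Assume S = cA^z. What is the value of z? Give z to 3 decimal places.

0.263

Taking logs: ln S = ln c + z ln A, so z = (ln S₂ − ln S₁)/(ln A₂ − ln A₁).
z = ln(6/4) / ln(21/4.49) = ln(1.5) / ln(4.677) = 0.4055 / 1.5427 = 0.2628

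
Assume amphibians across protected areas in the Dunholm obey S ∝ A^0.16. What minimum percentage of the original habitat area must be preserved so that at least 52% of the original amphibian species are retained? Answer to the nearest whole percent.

2%

Need (A_new/A_old)^0.16 = 0.52, so A_new/A_old = 0.52^(1/0.16) = 0.52^6.25
ln(A_new/A_old) = ln 0.52 / 0.16 = -0.6539 / 0.16 = -4.0870
A_new/A_old = e^-4.0870 ≈ 0.01679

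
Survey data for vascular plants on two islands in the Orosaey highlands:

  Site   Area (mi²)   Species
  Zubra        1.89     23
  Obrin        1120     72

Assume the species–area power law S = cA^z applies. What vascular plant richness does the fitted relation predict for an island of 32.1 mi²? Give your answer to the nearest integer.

z = ln(72/23) / ln(1120/1.89) = 1.1412 / 6.3845 = 0.1787
c = 23 / 1.89^0.1787 = 23 / 1.121 = 20.53
S₃ = 20.53 × 32.1^0.1787 = 20.53 × 1.859 ≈ 38.16

38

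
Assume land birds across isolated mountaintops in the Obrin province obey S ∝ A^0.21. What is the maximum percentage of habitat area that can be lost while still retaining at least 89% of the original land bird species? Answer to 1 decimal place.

Need (A_new/A_old)^0.21 = 0.89, so A_new/A_old = 0.89^(1/0.21) = 0.89^4.762
ln(A_new/A_old) = ln 0.89 / 0.21 = -0.1165 / 0.21 = -0.5549
A_new/A_old = e^-0.5549 ≈ 0.5741
Fraction that can be lost = 1 − 0.5741 = 0.4259

42.6%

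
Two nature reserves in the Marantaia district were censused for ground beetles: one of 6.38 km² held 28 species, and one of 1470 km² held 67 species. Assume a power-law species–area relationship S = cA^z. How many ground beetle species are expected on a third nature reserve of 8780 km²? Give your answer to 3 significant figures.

z = ln(67/28) / ln(1470/6.38) = 0.8725 / 5.4398 = 0.1604
c = 28 / 6.38^0.1604 = 28 / 1.346 = 20.8
S₃ = 20.8 × 8780^0.1604 = 20.8 × 4.29 ≈ 89.24

89.2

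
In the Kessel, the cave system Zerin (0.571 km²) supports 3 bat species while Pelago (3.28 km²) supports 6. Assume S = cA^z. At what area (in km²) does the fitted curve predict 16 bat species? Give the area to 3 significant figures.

38.9 km²

z = ln(6/3) / ln(3.28/0.571) = 0.6931 / 1.7482 = 0.3965
c = 3 / 0.571^0.3965 = 3 / 0.8008 = 3.746
A = (16/3.746)^(1/0.3965) ⇒ ln A = ln(4.271)/0.3965 = 3.6616
A = e^3.6616 ≈ 38.92 km²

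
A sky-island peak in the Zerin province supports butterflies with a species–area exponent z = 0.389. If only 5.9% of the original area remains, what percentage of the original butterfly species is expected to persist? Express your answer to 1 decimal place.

33.3%

S_new/S_old = (A_new/A_old)^z = 0.059^0.389
= exp(0.389 × ln 0.059) = exp(0.389 × -2.8302) = exp(-1.1010) ≈ 0.3326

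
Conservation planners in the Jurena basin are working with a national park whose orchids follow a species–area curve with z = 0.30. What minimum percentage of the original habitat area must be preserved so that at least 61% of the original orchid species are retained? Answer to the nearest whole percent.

Need (A_new/A_old)^0.3 = 0.61, so A_new/A_old = 0.61^(1/0.3) = 0.61^3.333
ln(A_new/A_old) = ln 0.61 / 0.3 = -0.4943 / 0.3 = -1.6477
A_new/A_old = e^-1.6477 ≈ 0.1925

19%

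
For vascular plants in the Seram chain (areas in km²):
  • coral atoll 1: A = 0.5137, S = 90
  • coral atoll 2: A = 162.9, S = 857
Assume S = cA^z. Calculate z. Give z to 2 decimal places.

Taking logs: ln S = ln c + z ln A, so z = (ln S₂ − ln S₁)/(ln A₂ − ln A₁).
z = ln(857/90) / ln(162.9/0.5137) = ln(9.522) / ln(317.1) = 2.2536 / 5.7593 = 0.3913

0.39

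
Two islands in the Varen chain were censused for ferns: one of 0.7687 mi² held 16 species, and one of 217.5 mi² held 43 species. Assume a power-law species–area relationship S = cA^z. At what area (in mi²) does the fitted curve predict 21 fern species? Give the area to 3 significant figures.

z = ln(43/16) / ln(217.5/0.7687) = 0.9886 / 5.6453 = 0.1751
c = 16 / 0.7687^0.1751 = 16 / 0.955 = 16.75
A = (21/16.75)^(1/0.1751) ⇒ ln A = ln(1.253)/0.1751 = 1.2898
A = e^1.2898 ≈ 3.632 mi²

3.63 mi²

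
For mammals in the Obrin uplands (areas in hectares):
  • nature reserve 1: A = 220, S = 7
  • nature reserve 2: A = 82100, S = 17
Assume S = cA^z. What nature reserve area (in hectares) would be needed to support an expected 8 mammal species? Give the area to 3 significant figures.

z = ln(17/7) / ln(82100/220) = 0.8873 / 5.9221 = 0.1498
c = 7 / 220^0.1498 = 7 / 2.244 = 3.12
A = (8/3.12)^(1/0.1498) ⇒ ln A = ln(2.564)/0.1498 = 6.2848
A = e^6.2848 ≈ 536.4 hectares

536 hectares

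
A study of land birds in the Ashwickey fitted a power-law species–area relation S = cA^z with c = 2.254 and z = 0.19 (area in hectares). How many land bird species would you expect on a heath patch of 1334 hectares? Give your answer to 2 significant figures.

S = 2.254 × 1334^0.19
ln S = ln 2.254 + 0.19 × ln 1334 = 0.8127 + 0.19 × 7.1959 = 2.1799
S = e^2.1799 ≈ 8.846

8.8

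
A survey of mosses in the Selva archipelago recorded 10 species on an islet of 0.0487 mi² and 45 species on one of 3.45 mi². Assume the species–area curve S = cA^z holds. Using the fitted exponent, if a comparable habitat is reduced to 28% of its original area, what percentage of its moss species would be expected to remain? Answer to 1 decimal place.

63.8%

z = ln(45/10) / ln(3.45/0.0487) = 1.5041 / 4.2605 = 0.3530
S_new/S_old = (A_new/A_old)^z = 0.28^0.3530 = exp(0.3530 × -1.2730) = 0.638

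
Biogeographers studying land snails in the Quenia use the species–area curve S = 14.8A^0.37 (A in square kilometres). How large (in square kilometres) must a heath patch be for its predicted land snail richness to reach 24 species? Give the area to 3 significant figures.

3.69 square kilometres

24 = 14.8 × A^0.37  ⇒  A^0.37 = 24/14.8 = 1.622
ln A = ln(1.622) / 0.37 = 0.4834 / 0.37 = 1.3066
A = e^1.3066 ≈ 3.693 square kilometres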